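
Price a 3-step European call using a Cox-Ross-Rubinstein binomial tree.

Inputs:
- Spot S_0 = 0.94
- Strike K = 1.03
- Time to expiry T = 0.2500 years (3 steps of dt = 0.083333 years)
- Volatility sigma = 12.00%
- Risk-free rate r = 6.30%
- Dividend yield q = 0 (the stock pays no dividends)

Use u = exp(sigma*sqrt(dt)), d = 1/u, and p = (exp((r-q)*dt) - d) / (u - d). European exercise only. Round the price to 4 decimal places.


dt = T/N = 0.083333
u = exp(sigma*sqrt(dt)) = 1.035248; d = 1/u = 0.965952
p = (exp((r-q)*dt) - d) / (u - d) = 0.567302
Discount per step: exp(-r*dt) = 0.994764
Stock lattice S(k, i) with i counting down-moves:
  k=0: S(0,0) = 0.9400
  k=1: S(1,0) = 0.9731; S(1,1) = 0.9080
  k=2: S(2,0) = 1.0074; S(2,1) = 0.9400; S(2,2) = 0.8771
  k=3: S(3,0) = 1.0429; S(3,1) = 0.9731; S(3,2) = 0.9080; S(3,3) = 0.8472
Terminal payoffs V(N, i) = max(S_T - K, 0):
  V(3,0) = 0.012944; V(3,1) = 0.000000; V(3,2) = 0.000000; V(3,3) = 0.000000
Backward induction: V(k, i) = exp(-r*dt) * [p * V(k+1, i) + (1-p) * V(k+1, i+1)].
  V(2,0) = exp(-r*dt) * [p*0.012944 + (1-p)*0.000000] = 0.007305
  V(2,1) = exp(-r*dt) * [p*0.000000 + (1-p)*0.000000] = 0.000000
  V(2,2) = exp(-r*dt) * [p*0.000000 + (1-p)*0.000000] = 0.000000
  V(1,0) = exp(-r*dt) * [p*0.007305 + (1-p)*0.000000] = 0.004122
  V(1,1) = exp(-r*dt) * [p*0.000000 + (1-p)*0.000000] = 0.000000
  V(0,0) = exp(-r*dt) * [p*0.004122 + (1-p)*0.000000] = 0.002326

Answer: Price = V(0,0) = 0.0023


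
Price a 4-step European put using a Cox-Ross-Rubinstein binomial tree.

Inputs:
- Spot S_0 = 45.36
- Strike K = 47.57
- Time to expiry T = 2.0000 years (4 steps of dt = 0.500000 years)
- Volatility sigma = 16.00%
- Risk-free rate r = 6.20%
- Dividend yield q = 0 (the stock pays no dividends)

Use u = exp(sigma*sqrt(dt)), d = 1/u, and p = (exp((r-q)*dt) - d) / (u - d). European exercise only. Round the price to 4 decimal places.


Answer: Price = V(0,0) = 2.4942

Derivation:
dt = T/N = 0.500000
u = exp(sigma*sqrt(dt)) = 1.119785; d = 1/u = 0.893028
p = (exp((r-q)*dt) - d) / (u - d) = 0.610597
Discount per step: exp(-r*dt) = 0.969476
Stock lattice S(k, i) with i counting down-moves:
  k=0: S(0,0) = 45.3600
  k=1: S(1,0) = 50.7935; S(1,1) = 40.5078
  k=2: S(2,0) = 56.8778; S(2,1) = 45.3600; S(2,2) = 36.1746
  k=3: S(3,0) = 63.6909; S(3,1) = 50.7935; S(3,2) = 40.5078; S(3,3) = 32.3049
  k=4: S(4,0) = 71.3202; S(4,1) = 56.8778; S(4,2) = 45.3600; S(4,3) = 36.1746; S(4,4) = 28.8492
Terminal payoffs V(N, i) = max(K - S_T, 0):
  V(4,0) = 0.000000; V(4,1) = 0.000000; V(4,2) = 2.210000; V(4,3) = 11.395426; V(4,4) = 18.720798
Backward induction: V(k, i) = exp(-r*dt) * [p * V(k+1, i) + (1-p) * V(k+1, i+1)].
  V(3,0) = exp(-r*dt) * [p*0.000000 + (1-p)*0.000000] = 0.000000
  V(3,1) = exp(-r*dt) * [p*0.000000 + (1-p)*2.210000] = 0.834312
  V(3,2) = exp(-r*dt) * [p*2.210000 + (1-p)*11.395426] = 5.610192
  V(3,3) = exp(-r*dt) * [p*11.395426 + (1-p)*18.720798] = 13.813037
  V(2,0) = exp(-r*dt) * [p*0.000000 + (1-p)*0.834312] = 0.314967
  V(2,1) = exp(-r*dt) * [p*0.834312 + (1-p)*5.610192] = 2.611819
  V(2,2) = exp(-r*dt) * [p*5.610192 + (1-p)*13.813037] = 8.535655
  V(1,0) = exp(-r*dt) * [p*0.314967 + (1-p)*2.611819] = 1.172453
  V(1,1) = exp(-r*dt) * [p*2.611819 + (1-p)*8.535655] = 4.768442
  V(0,0) = exp(-r*dt) * [p*1.172453 + (1-p)*4.768442] = 2.494210


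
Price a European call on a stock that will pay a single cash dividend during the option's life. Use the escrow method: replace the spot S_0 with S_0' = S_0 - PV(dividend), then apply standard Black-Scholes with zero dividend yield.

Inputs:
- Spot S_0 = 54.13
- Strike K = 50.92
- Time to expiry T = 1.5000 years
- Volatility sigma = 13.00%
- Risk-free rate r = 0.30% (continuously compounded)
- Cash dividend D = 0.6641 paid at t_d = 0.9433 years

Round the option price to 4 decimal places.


Answer: Price = 4.8759

Derivation:
PV(D) = D * exp(-r * t_d) = 0.6641 * 0.99717410 = 0.66222332
S_0' = S_0 - PV(D) = 54.1300 - 0.66222332 = 53.46777668
d1 = (ln(S_0'/K) + (r + sigma^2/2)*T) / (sigma*sqrt(T)) = 0.41451894
d2 = d1 - sigma*sqrt(T) = 0.25530211
exp(-rT) = 0.99551011
N(d1) = 0.66075295; N(d2) = 0.60075512
C = S_0' * N(d1) - K * exp(-rT) * N(d2) = 53.46777668 * 0.66075295 - 50.9200 * 0.99551011 * 0.60075512 = 4.8759


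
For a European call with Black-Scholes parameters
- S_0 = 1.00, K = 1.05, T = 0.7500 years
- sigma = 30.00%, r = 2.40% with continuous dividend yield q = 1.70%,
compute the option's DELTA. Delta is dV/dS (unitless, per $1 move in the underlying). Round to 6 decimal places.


Answer: Delta = 0.478826

Derivation:
d1 = -0.0376823595; d2 = -0.2974899806
phi(d1) = 0.3986591398; exp(-qT) = 0.9873309369; exp(-rT) = 0.9821610324
N(d1) = 0.4849704706
Delta = exp(-qT) * N(d1) = 0.9873309369 * 0.4849704706 = 0.478826


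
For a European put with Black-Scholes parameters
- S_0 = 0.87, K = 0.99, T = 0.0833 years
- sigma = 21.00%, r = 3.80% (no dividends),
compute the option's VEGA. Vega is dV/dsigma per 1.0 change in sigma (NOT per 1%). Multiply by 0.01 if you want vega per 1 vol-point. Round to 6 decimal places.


d1 = -2.0493363838; d2 = -2.1099460365
phi(d1) = 0.0488584303; exp(-qT) = 1.0000000000; exp(-rT) = 0.9968396046
Vega = S * exp(-qT) * phi(d1) * sqrt(T) = 0.8700 * 1.0000000000 * 0.0488584303 * 0.2886173938 = 0.012268

Answer: Vega = 0.012268


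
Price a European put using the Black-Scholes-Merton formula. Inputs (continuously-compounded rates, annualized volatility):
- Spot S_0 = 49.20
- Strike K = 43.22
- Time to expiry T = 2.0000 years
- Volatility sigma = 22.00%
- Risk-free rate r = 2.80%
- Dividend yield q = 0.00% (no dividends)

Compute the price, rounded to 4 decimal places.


Answer: Price = 2.3512

Derivation:
d1 = (ln(S/K) + (r - q + 0.5*sigma^2) * T) / (sigma * sqrt(T)) = 0.75207322
d2 = d1 - sigma * sqrt(T) = 0.44094624
exp(-rT) = 0.94553914; exp(-qT) = 1.00000000
P = K * exp(-rT) * N(-d2) - S_0 * exp(-qT) * N(-d1)
N(-d1) = 0.22600351; N(-d2) = 0.32962596
P = 43.2200 * 0.94553914 * 0.32962596 - 49.2000 * 1.00000000 * 0.22600351 = 2.3512


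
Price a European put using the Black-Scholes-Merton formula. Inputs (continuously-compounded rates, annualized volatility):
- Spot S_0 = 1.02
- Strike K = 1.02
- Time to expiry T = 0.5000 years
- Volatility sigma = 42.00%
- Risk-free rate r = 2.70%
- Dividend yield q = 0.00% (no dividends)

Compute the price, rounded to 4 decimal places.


Answer: Price = 0.1129

Derivation:
d1 = (ln(S/K) + (r - q + 0.5*sigma^2) * T) / (sigma * sqrt(T)) = 0.19394929
d2 = d1 - sigma * sqrt(T) = -0.10303556
exp(-rT) = 0.98659072; exp(-qT) = 1.00000000
P = K * exp(-rT) * N(-d2) - S_0 * exp(-qT) * N(-d1)
N(-d1) = 0.42310779; N(-d2) = 0.54103263
P = 1.0200 * 0.98659072 * 0.54103263 - 1.0200 * 1.00000000 * 0.42310779 = 0.1129


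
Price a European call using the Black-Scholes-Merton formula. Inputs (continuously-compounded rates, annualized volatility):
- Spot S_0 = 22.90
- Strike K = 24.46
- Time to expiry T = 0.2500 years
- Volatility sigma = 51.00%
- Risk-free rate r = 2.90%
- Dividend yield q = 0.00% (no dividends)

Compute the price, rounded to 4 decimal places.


d1 = (ln(S/K) + (r - q + 0.5*sigma^2) * T) / (sigma * sqrt(T)) = -0.10250870
d2 = d1 - sigma * sqrt(T) = -0.35750870
exp(-rT) = 0.99277622; exp(-qT) = 1.00000000
C = S_0 * exp(-qT) * N(d1) - K * exp(-rT) * N(d2)
N(d1) = 0.45917645; N(d2) = 0.36035551
C = 22.9000 * 1.00000000 * 0.45917645 - 24.4600 * 0.99277622 * 0.36035551 = 1.7645

Answer: Price = 1.7645


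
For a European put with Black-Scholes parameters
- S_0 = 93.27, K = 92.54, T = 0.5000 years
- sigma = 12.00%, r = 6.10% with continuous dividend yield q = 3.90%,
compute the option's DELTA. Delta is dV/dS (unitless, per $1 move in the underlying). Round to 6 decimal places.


Answer: Delta = -0.387994

Derivation:
d1 = 0.2646645205; d2 = 0.1798117067
phi(d1) = 0.3852117147; exp(-qT) = 0.9806888952; exp(-rT) = 0.9699604321
N(-d1) = 0.3956339558
Delta = -exp(-qT) * N(-d1) = -0.9806888952 * 0.3956339558 = -0.387994


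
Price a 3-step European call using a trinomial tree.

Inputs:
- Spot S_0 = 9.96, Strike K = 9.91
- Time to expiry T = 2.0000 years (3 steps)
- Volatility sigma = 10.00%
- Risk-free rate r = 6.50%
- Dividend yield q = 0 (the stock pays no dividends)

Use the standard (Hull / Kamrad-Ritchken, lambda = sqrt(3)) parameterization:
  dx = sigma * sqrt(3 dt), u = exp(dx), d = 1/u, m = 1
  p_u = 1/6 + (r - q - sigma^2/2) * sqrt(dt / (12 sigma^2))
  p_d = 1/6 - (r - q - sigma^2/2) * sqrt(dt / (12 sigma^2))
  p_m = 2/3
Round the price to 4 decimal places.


dt = T/N = 0.666667; dx = sigma*sqrt(3*dt) = 0.141421
u = exp(dx) = 1.151910; d = 1/u = 0.868123
p_u = 0.308088, p_m = 0.666667, p_d = 0.025245
Discount per step: exp(-r*dt) = 0.957592
Stock lattice S(k, j) with j the centered position index:
  k=0: S(0,+0) = 9.9600
  k=1: S(1,-1) = 8.6465; S(1,+0) = 9.9600; S(1,+1) = 11.4730
  k=2: S(2,-2) = 7.5062; S(2,-1) = 8.6465; S(2,+0) = 9.9600; S(2,+1) = 11.4730; S(2,+2) = 13.2159
  k=3: S(3,-3) = 6.5163; S(3,-2) = 7.5062; S(3,-1) = 8.6465; S(3,+0) = 9.9600; S(3,+1) = 11.4730; S(3,+2) = 13.2159; S(3,+3) = 15.2235
Terminal payoffs V(N, j) = max(S_T - K, 0):
  V(3,-3) = 0.000000; V(3,-2) = 0.000000; V(3,-1) = 0.000000; V(3,+0) = 0.050000; V(3,+1) = 1.563023; V(3,+2) = 3.305889; V(3,+3) = 5.313513
Backward induction: V(k, j) = exp(-r*dt) * [p_u * V(k+1, j+1) + p_m * V(k+1, j) + p_d * V(k+1, j-1)]
  V(2,-2) = exp(-r*dt) * [p_u*0.000000 + p_m*0.000000 + p_d*0.000000] = 0.000000
  V(2,-1) = exp(-r*dt) * [p_u*0.050000 + p_m*0.000000 + p_d*0.000000] = 0.014751
  V(2,+0) = exp(-r*dt) * [p_u*1.563023 + p_m*0.050000 + p_d*0.000000] = 0.493047
  V(2,+1) = exp(-r*dt) * [p_u*3.305889 + p_m*1.563023 + p_d*0.050000] = 1.974346
  V(2,+2) = exp(-r*dt) * [p_u*5.313513 + p_m*3.305889 + p_d*1.563023] = 3.715854
  V(1,-1) = exp(-r*dt) * [p_u*0.493047 + p_m*0.014751 + p_d*0.000000] = 0.154877
  V(1,+0) = exp(-r*dt) * [p_u*1.974346 + p_m*0.493047 + p_d*0.014751] = 0.897592
  V(1,+1) = exp(-r*dt) * [p_u*3.715854 + p_m*1.974346 + p_d*0.493047] = 2.368593
  V(0,+0) = exp(-r*dt) * [p_u*2.368593 + p_m*0.897592 + p_d*0.154877] = 1.275551

Answer: Price = V(0,0) = 1.2756


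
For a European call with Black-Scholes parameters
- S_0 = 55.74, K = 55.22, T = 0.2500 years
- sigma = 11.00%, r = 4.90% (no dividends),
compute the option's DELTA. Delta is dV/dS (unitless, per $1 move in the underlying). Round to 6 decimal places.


Answer: Delta = 0.662992

Derivation:
d1 = 0.4206421009; d2 = 0.3656421009
phi(d1) = 0.3651641057; exp(-qT) = 1.0000000000; exp(-rT) = 0.9878247258
N(d1) = 0.6629917770
Delta = exp(-qT) * N(d1) = 1.0000000000 * 0.6629917770 = 0.662992


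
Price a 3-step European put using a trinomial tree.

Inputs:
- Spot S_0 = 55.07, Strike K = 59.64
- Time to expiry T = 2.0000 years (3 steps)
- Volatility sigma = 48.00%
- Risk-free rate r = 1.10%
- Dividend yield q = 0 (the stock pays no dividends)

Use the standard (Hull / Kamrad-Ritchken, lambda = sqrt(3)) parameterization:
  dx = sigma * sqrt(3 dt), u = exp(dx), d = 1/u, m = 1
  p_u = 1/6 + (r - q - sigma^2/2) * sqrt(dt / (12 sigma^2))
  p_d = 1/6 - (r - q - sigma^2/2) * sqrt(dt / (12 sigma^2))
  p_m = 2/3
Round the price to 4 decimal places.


dt = T/N = 0.666667; dx = sigma*sqrt(3*dt) = 0.678823
u = exp(dx) = 1.971555; d = 1/u = 0.507214
p_u = 0.115500, p_m = 0.666667, p_d = 0.217834
Discount per step: exp(-r*dt) = 0.992693
Stock lattice S(k, j) with j the centered position index:
  k=0: S(0,+0) = 55.0700
  k=1: S(1,-1) = 27.9323; S(1,+0) = 55.0700; S(1,+1) = 108.5735
  k=2: S(2,-2) = 14.1676; S(2,-1) = 27.9323; S(2,+0) = 55.0700; S(2,+1) = 108.5735; S(2,+2) = 214.0587
  k=3: S(3,-3) = 7.1860; S(3,-2) = 14.1676; S(3,-1) = 27.9323; S(3,+0) = 55.0700; S(3,+1) = 108.5735; S(3,+2) = 214.0587; S(3,+3) = 422.0284
Terminal payoffs V(N, j) = max(K - S_T, 0):
  V(3,-3) = 52.453979; V(3,-2) = 45.472366; V(3,-1) = 31.707732; V(3,+0) = 4.570000; V(3,+1) = 0.000000; V(3,+2) = 0.000000; V(3,+3) = 0.000000
Backward induction: V(k, j) = exp(-r*dt) * [p_u * V(k+1, j+1) + p_m * V(k+1, j) + p_d * V(k+1, j-1)]
  V(2,-2) = exp(-r*dt) * [p_u*31.707732 + p_m*45.472366 + p_d*52.453979] = 45.071646
  V(2,-1) = exp(-r*dt) * [p_u*4.570000 + p_m*31.707732 + p_d*45.472366] = 31.341056
  V(2,+0) = exp(-r*dt) * [p_u*0.000000 + p_m*4.570000 + p_d*31.707732] = 9.880952
  V(2,+1) = exp(-r*dt) * [p_u*0.000000 + p_m*0.000000 + p_d*4.570000] = 0.988226
  V(2,+2) = exp(-r*dt) * [p_u*0.000000 + p_m*0.000000 + p_d*0.000000] = 0.000000
  V(1,-1) = exp(-r*dt) * [p_u*9.880952 + p_m*31.341056 + p_d*45.071646] = 31.620670
  V(1,+0) = exp(-r*dt) * [p_u*0.988226 + p_m*9.880952 + p_d*31.341056] = 13.429733
  V(1,+1) = exp(-r*dt) * [p_u*0.000000 + p_m*0.988226 + p_d*9.880952] = 2.790682
  V(0,+0) = exp(-r*dt) * [p_u*2.790682 + p_m*13.429733 + p_d*31.620670] = 16.045426

Answer: Price = V(0,0) = 16.0454


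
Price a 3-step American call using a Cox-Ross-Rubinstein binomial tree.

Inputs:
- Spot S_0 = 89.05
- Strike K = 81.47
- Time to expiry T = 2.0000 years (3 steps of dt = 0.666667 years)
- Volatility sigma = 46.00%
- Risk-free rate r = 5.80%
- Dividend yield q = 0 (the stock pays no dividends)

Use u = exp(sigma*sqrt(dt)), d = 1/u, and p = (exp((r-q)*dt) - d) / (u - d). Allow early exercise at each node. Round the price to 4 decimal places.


Answer: Price = V(0,0) = 31.2355

Derivation:
dt = T/N = 0.666667
u = exp(sigma*sqrt(dt)) = 1.455848; d = 1/u = 0.686885
p = (exp((r-q)*dt) - d) / (u - d) = 0.458460
Discount per step: exp(-r*dt) = 0.962071
Stock lattice S(k, i) with i counting down-moves:
  k=0: S(0,0) = 89.0500
  k=1: S(1,0) = 129.6432; S(1,1) = 61.1671
  k=2: S(2,0) = 188.7408; S(2,1) = 89.0500; S(2,2) = 42.0148
  k=3: S(3,0) = 274.7779; S(3,1) = 129.6432; S(3,2) = 61.1671; S(3,3) = 28.8593
Terminal payoffs V(N, i) = max(S_T - K, 0):
  V(3,0) = 193.307943; V(3,1) = 48.173249; V(3,2) = 0.000000; V(3,3) = 0.000000
Backward induction: V(k, i) = exp(-r*dt) * [p * V(k+1, i) + (1-p) * V(k+1, i+1)]; then take max(V_cont, immediate exercise) for American.
  V(2,0) = exp(-r*dt) * [p*193.307943 + (1-p)*48.173249] = 110.360889; exercise = 107.270841; V(2,0) = max -> 110.360889
  V(2,1) = exp(-r*dt) * [p*48.173249 + (1-p)*0.000000] = 21.247850; exercise = 7.580000; V(2,1) = max -> 21.247850
  V(2,2) = exp(-r*dt) * [p*0.000000 + (1-p)*0.000000] = 0.000000; exercise = 0.000000; V(2,2) = max -> 0.000000
  V(1,0) = exp(-r*dt) * [p*110.360889 + (1-p)*21.247850] = 59.747175; exercise = 48.173249; V(1,0) = max -> 59.747175
  V(1,1) = exp(-r*dt) * [p*21.247850 + (1-p)*0.000000] = 9.371822; exercise = 0.000000; V(1,1) = max -> 9.371822
  V(0,0) = exp(-r*dt) * [p*59.747175 + (1-p)*9.371822] = 31.235497; exercise = 7.580000; V(0,0) = max -> 31.235497


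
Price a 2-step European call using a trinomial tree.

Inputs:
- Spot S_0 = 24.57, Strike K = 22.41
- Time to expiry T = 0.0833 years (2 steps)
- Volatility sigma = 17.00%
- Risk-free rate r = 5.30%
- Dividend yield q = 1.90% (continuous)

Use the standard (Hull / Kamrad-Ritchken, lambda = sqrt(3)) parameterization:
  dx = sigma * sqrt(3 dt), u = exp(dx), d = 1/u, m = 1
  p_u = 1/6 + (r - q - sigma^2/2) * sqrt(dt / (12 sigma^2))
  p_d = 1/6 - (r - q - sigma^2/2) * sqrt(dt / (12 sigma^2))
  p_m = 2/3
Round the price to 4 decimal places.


Answer: Price = V(0,0) = 2.2357

Derivation:
dt = T/N = 0.041650; dx = sigma*sqrt(3*dt) = 0.060092
u = exp(dx) = 1.061934; d = 1/u = 0.941678
p_u = 0.173442, p_m = 0.666667, p_d = 0.159892
Discount per step: exp(-r*dt) = 0.997795
Stock lattice S(k, j) with j the centered position index:
  k=0: S(0,+0) = 24.5700
  k=1: S(1,-1) = 23.1370; S(1,+0) = 24.5700; S(1,+1) = 26.0917
  k=2: S(2,-2) = 21.7876; S(2,-1) = 23.1370; S(2,+0) = 24.5700; S(2,+1) = 26.0917; S(2,+2) = 27.7077
Terminal payoffs V(N, j) = max(S_T - K, 0):
  V(2,-2) = 0.000000; V(2,-1) = 0.727025; V(2,+0) = 2.160000; V(2,+1) = 3.681726; V(2,+2) = 5.297698
Backward induction: V(k, j) = exp(-r*dt) * [p_u * V(k+1, j+1) + p_m * V(k+1, j) + p_d * V(k+1, j-1)]
  V(1,-1) = exp(-r*dt) * [p_u*2.160000 + p_m*0.727025 + p_d*0.000000] = 0.857422
  V(1,+0) = exp(-r*dt) * [p_u*3.681726 + p_m*2.160000 + p_d*0.727025] = 2.189970
  V(1,+1) = exp(-r*dt) * [p_u*5.297698 + p_m*3.681726 + p_d*2.160000] = 3.710492
  V(0,+0) = exp(-r*dt) * [p_u*3.710492 + p_m*2.189970 + p_d*0.857422] = 2.235689


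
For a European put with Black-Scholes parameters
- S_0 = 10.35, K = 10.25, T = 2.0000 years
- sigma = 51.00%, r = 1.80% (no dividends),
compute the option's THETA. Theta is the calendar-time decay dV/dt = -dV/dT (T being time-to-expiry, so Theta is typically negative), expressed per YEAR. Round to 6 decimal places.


Answer: Theta = -0.570729

Derivation:
d1 = 0.4239989926; d2 = -0.2972499242
phi(d1) = 0.3646467851; exp(-qT) = 1.0000000000; exp(-rT) = 0.9646402935
Theta = -S*exp(-qT)*phi(d1)*sigma/(2*sqrt(T)) + r*K*exp(-rT)*N(-d2) - q*S*exp(-qT)*N(-d1)
N(-d1) = 0.3357832740; N(-d2) = 0.6168621453; sqrt(T) = 1.4142135624
Term 1 = -10.3500 * 1.0000000000 * 0.3646467851 * 0.5100 / (2 * 1.4142135624) = -0.6805153431
Term 2 = 0.0180 * 10.2500 * 0.9646402935 * 0.6168621453 = 0.1097867399
Term 3 = 0 (no dividend yield, q = 0)
Theta = -0.6805153431 + (0.1097867399) + (0.0000000000) = -0.570729


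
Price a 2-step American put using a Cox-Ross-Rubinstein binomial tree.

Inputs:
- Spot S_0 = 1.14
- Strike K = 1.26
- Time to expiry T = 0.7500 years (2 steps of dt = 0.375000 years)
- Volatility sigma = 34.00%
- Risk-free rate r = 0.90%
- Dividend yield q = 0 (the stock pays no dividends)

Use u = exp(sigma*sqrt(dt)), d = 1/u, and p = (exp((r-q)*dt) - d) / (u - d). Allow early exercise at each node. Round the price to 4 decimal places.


dt = T/N = 0.375000
u = exp(sigma*sqrt(dt)) = 1.231468; d = 1/u = 0.812039
p = (exp((r-q)*dt) - d) / (u - d) = 0.456196
Discount per step: exp(-r*dt) = 0.996631
Stock lattice S(k, i) with i counting down-moves:
  k=0: S(0,0) = 1.1400
  k=1: S(1,0) = 1.4039; S(1,1) = 0.9257
  k=2: S(2,0) = 1.7288; S(2,1) = 1.1400; S(2,2) = 0.7517
Terminal payoffs V(N, i) = max(K - S_T, 0):
  V(2,0) = 0.000000; V(2,1) = 0.120000; V(2,2) = 0.508275
Backward induction: V(k, i) = exp(-r*dt) * [p * V(k+1, i) + (1-p) * V(k+1, i+1)]; then take max(V_cont, immediate exercise) for American.
  V(1,0) = exp(-r*dt) * [p*0.000000 + (1-p)*0.120000] = 0.065037; exercise = 0.000000; V(1,0) = max -> 0.065037
  V(1,1) = exp(-r*dt) * [p*0.120000 + (1-p)*0.508275] = 0.330030; exercise = 0.334275; V(1,1) = max -> 0.334275
  V(0,0) = exp(-r*dt) * [p*0.065037 + (1-p)*0.334275] = 0.210737; exercise = 0.120000; V(0,0) = max -> 0.210737

Answer: Price = V(0,0) = 0.2107


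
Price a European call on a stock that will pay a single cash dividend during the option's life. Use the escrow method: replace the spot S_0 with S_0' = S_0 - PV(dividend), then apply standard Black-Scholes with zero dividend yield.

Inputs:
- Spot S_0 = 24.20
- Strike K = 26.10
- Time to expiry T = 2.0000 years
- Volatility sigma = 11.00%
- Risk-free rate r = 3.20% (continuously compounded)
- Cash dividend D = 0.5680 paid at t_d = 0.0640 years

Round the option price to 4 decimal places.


Answer: Price = 1.1053

Derivation:
PV(D) = D * exp(-r * t_d) = 0.5680 * 0.99795410 = 0.56683793
S_0' = S_0 - PV(D) = 24.2000 - 0.56683793 = 23.63316207
d1 = (ln(S_0'/K) + (r + sigma^2/2)*T) / (sigma*sqrt(T)) = -0.14903507
d2 = d1 - sigma*sqrt(T) = -0.30459856
exp(-rT) = 0.93800500
N(d1) = 0.44076298; N(d2) = 0.38033596
C = S_0' * N(d1) - K * exp(-rT) * N(d2) = 23.63316207 * 0.44076298 - 26.1000 * 0.93800500 * 0.38033596 = 1.1053


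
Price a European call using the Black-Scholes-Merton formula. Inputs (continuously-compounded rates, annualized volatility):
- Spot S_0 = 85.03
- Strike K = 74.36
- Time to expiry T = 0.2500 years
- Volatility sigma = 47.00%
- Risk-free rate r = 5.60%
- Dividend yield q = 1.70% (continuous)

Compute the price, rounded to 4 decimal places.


Answer: Price = 14.3942

Derivation:
d1 = (ln(S/K) + (r - q + 0.5*sigma^2) * T) / (sigma * sqrt(T)) = 0.72956797
d2 = d1 - sigma * sqrt(T) = 0.49456797
exp(-rT) = 0.98609754; exp(-qT) = 0.99575902
C = S_0 * exp(-qT) * N(d1) - K * exp(-rT) * N(d2)
N(d1) = 0.76717285; N(d2) = 0.68954744
C = 85.0300 * 0.99575902 * 0.76717285 - 74.3600 * 0.98609754 * 0.68954744 = 14.3942


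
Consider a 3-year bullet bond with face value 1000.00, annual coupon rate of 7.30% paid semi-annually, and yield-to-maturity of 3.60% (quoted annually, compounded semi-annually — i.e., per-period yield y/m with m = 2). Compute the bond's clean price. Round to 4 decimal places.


Coupon per period c = face * coupon_rate / m = 36.500000
Periods per year m = 2; per-period yield y/m = 0.018000
Number of cashflows N = 6
Cashflows (t years, CF_t, discount factor 1/(1+y/m)^(m*t), PV):
  t = 0.5000: CF_t = 36.500000, DF = 0.982318, PV = 35.854617
  t = 1.0000: CF_t = 36.500000, DF = 0.964949, PV = 35.220645
  t = 1.5000: CF_t = 36.500000, DF = 0.947887, PV = 34.597883
  t = 2.0000: CF_t = 36.500000, DF = 0.931127, PV = 33.986133
  t = 2.5000: CF_t = 36.500000, DF = 0.914663, PV = 33.385199
  t = 3.0000: CF_t = 1036.500000, DF = 0.898490, PV = 931.285065
Price P = sum_t PV_t = 1104.329543

Answer: Price = 1104.3295


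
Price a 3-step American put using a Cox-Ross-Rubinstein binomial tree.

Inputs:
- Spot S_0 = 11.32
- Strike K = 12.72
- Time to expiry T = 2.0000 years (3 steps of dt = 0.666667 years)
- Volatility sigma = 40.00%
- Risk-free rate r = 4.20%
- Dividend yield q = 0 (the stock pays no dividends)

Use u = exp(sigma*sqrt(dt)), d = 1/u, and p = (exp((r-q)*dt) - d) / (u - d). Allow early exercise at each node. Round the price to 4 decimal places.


dt = T/N = 0.666667
u = exp(sigma*sqrt(dt)) = 1.386245; d = 1/u = 0.721373
p = (exp((r-q)*dt) - d) / (u - d) = 0.461777
Discount per step: exp(-r*dt) = 0.972388
Stock lattice S(k, i) with i counting down-moves:
  k=0: S(0,0) = 11.3200
  k=1: S(1,0) = 15.6923; S(1,1) = 8.1659
  k=2: S(2,0) = 21.7534; S(2,1) = 11.3200; S(2,2) = 5.8907
  k=3: S(3,0) = 30.1555; S(3,1) = 15.6923; S(3,2) = 8.1659; S(3,3) = 4.2494
Terminal payoffs V(N, i) = max(K - S_T, 0):
  V(3,0) = 0.000000; V(3,1) = 0.000000; V(3,2) = 4.554055; V(3,3) = 8.470611
Backward induction: V(k, i) = exp(-r*dt) * [p * V(k+1, i) + (1-p) * V(k+1, i+1)]; then take max(V_cont, immediate exercise) for American.
  V(2,0) = exp(-r*dt) * [p*0.000000 + (1-p)*0.000000] = 0.000000; exercise = 0.000000; V(2,0) = max -> 0.000000
  V(2,1) = exp(-r*dt) * [p*0.000000 + (1-p)*4.554055] = 2.383419; exercise = 1.400000; V(2,1) = max -> 2.383419
  V(2,2) = exp(-r*dt) * [p*4.554055 + (1-p)*8.470611] = 6.478086; exercise = 6.829306; V(2,2) = max -> 6.829306
  V(1,0) = exp(-r*dt) * [p*0.000000 + (1-p)*2.383419] = 1.247390; exercise = 0.000000; V(1,0) = max -> 1.247390
  V(1,1) = exp(-r*dt) * [p*2.383419 + (1-p)*6.829306] = 4.644416; exercise = 4.554055; V(1,1) = max -> 4.644416
  V(0,0) = exp(-r*dt) * [p*1.247390 + (1-p)*4.644416] = 2.990821; exercise = 1.400000; V(0,0) = max -> 2.990821

Answer: Price = V(0,0) = 2.9908


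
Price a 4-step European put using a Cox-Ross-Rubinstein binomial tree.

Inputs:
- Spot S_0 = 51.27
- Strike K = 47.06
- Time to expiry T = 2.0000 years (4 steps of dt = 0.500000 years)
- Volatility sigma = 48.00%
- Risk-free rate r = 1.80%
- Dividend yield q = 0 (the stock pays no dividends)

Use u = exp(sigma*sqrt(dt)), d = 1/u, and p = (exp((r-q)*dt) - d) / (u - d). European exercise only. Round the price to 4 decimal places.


Answer: Price = V(0,0) = 9.9609

Derivation:
dt = T/N = 0.500000
u = exp(sigma*sqrt(dt)) = 1.404121; d = 1/u = 0.712189
p = (exp((r-q)*dt) - d) / (u - d) = 0.429018
Discount per step: exp(-r*dt) = 0.991040
Stock lattice S(k, i) with i counting down-moves:
  k=0: S(0,0) = 51.2700
  k=1: S(1,0) = 71.9893; S(1,1) = 36.5140
  k=2: S(2,0) = 101.0816; S(2,1) = 51.2700; S(2,2) = 26.0049
  k=3: S(3,0) = 141.9308; S(3,1) = 71.9893; S(3,2) = 36.5140; S(3,3) = 18.5204
  k=4: S(4,0) = 199.2880; S(4,1) = 101.0816; S(4,2) = 51.2700; S(4,3) = 26.0049; S(4,4) = 13.1900
Terminal payoffs V(N, i) = max(K - S_T, 0):
  V(4,0) = 0.000000; V(4,1) = 0.000000; V(4,2) = 0.000000; V(4,3) = 21.055144; V(4,4) = 33.869976
Backward induction: V(k, i) = exp(-r*dt) * [p * V(k+1, i) + (1-p) * V(k+1, i+1)].
  V(3,0) = exp(-r*dt) * [p*0.000000 + (1-p)*0.000000] = 0.000000
  V(3,1) = exp(-r*dt) * [p*0.000000 + (1-p)*0.000000] = 0.000000
  V(3,2) = exp(-r*dt) * [p*0.000000 + (1-p)*21.055144] = 11.914389
  V(3,3) = exp(-r*dt) * [p*21.055144 + (1-p)*33.869976] = 28.117975
  V(2,0) = exp(-r*dt) * [p*0.000000 + (1-p)*0.000000] = 0.000000
  V(2,1) = exp(-r*dt) * [p*0.000000 + (1-p)*11.914389] = 6.741947
  V(2,2) = exp(-r*dt) * [p*11.914389 + (1-p)*28.117975] = 20.976698
  V(1,0) = exp(-r*dt) * [p*0.000000 + (1-p)*6.741947] = 3.815038
  V(1,1) = exp(-r*dt) * [p*6.741947 + (1-p)*20.976698] = 14.736503
  V(0,0) = exp(-r*dt) * [p*3.815038 + (1-p)*14.736503] = 9.960942


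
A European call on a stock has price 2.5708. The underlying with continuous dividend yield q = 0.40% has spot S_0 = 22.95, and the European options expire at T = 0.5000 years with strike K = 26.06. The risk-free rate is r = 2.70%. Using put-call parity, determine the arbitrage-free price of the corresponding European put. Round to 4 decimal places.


Answer: Put price = 5.3772

Derivation:
Put-call parity: C - P = S_0 * exp(-qT) - K * exp(-rT).
S_0 * exp(-qT) = 22.9500 * 0.99800200 = 22.90414587
K * exp(-rT) = 26.0600 * 0.98659072 = 25.71055407
P = C - S*exp(-qT) + K*exp(-rT)
P = 2.5708 - 22.90414587 + 25.71055407 = 5.3772


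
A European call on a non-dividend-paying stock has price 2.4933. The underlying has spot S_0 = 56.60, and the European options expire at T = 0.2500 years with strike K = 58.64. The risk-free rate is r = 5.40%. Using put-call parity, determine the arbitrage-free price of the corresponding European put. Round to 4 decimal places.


Answer: Put price = 3.7470

Derivation:
Put-call parity: C - P = S_0 * exp(-qT) - K * exp(-rT).
S_0 * exp(-qT) = 56.6000 * 1.00000000 = 56.60000000
K * exp(-rT) = 58.6400 * 0.98659072 = 57.85367960
P = C - S*exp(-qT) + K*exp(-rT)
P = 2.4933 - 56.60000000 + 57.85367960 = 3.7470


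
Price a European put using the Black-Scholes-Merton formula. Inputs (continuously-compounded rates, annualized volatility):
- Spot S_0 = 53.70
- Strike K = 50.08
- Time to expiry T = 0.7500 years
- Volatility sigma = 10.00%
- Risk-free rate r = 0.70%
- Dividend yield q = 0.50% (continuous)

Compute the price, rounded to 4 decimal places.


Answer: Price = 0.5155

Derivation:
d1 = (ln(S/K) + (r - q + 0.5*sigma^2) * T) / (sigma * sqrt(T)) = 0.86650200
d2 = d1 - sigma * sqrt(T) = 0.77989946
exp(-rT) = 0.99476376; exp(-qT) = 0.99625702
P = K * exp(-rT) * N(-d2) - S_0 * exp(-qT) * N(-d1)
N(-d1) = 0.19310746; N(-d2) = 0.21772503
P = 50.0800 * 0.99476376 * 0.21772503 - 53.7000 * 0.99625702 * 0.19310746 = 0.5155


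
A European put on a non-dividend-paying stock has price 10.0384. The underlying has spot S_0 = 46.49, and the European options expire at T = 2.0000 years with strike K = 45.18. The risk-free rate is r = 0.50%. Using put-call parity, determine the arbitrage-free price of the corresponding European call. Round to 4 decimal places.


Answer: Call price = 11.7979

Derivation:
Put-call parity: C - P = S_0 * exp(-qT) - K * exp(-rT).
S_0 * exp(-qT) = 46.4900 * 1.00000000 = 46.49000000
K * exp(-rT) = 45.1800 * 0.99004983 = 44.73045149
C = P + S*exp(-qT) - K*exp(-rT)
C = 10.0384 + 46.49000000 - 44.73045149 = 11.7979


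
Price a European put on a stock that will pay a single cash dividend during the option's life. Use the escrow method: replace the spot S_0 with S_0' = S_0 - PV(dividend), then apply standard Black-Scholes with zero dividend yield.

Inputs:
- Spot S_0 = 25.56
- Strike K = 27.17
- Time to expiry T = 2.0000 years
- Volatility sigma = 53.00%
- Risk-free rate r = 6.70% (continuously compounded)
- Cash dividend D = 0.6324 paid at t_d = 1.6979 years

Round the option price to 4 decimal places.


PV(D) = D * exp(-r * t_d) = 0.6324 * 0.89247275 = 0.56439977
S_0' = S_0 - PV(D) = 25.5600 - 0.56439977 = 24.99560023
d1 = (ln(S_0'/K) + (r + sigma^2/2)*T) / (sigma*sqrt(T)) = 0.44225713
d2 = d1 - sigma*sqrt(T) = -0.30727606
exp(-rT) = 0.87459006
N(-d1) = 0.32915158; N(-d2) = 0.62068337
P = K * exp(-rT) * N(-d2) - S_0' * N(-d1) = 27.1700 * 0.87459006 * 0.62068337 - 24.99560023 * 0.32915158 = 6.5217

Answer: Price = 6.5217


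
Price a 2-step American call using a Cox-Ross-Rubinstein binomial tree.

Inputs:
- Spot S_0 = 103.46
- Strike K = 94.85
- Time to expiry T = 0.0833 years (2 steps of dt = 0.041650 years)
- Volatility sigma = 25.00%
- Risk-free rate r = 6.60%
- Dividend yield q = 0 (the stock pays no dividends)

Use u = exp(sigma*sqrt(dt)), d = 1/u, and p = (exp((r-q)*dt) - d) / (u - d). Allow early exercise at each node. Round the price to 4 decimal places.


dt = T/N = 0.041650
u = exp(sigma*sqrt(dt)) = 1.052345; d = 1/u = 0.950259
p = (exp((r-q)*dt) - d) / (u - d) = 0.514212
Discount per step: exp(-r*dt) = 0.997255
Stock lattice S(k, i) with i counting down-moves:
  k=0: S(0,0) = 103.4600
  k=1: S(1,0) = 108.8756; S(1,1) = 98.3138
  k=2: S(2,0) = 114.5747; S(2,1) = 103.4600; S(2,2) = 93.4235
Terminal payoffs V(N, i) = max(S_T - K, 0):
  V(2,0) = 19.724667; V(2,1) = 8.610000; V(2,2) = 0.000000
Backward induction: V(k, i) = exp(-r*dt) * [p * V(k+1, i) + (1-p) * V(k+1, i+1)]; then take max(V_cont, immediate exercise) for American.
  V(1,0) = exp(-r*dt) * [p*19.724667 + (1-p)*8.610000] = 14.285969; exercise = 14.025594; V(1,0) = max -> 14.285969
  V(1,1) = exp(-r*dt) * [p*8.610000 + (1-p)*0.000000] = 4.415211; exercise = 3.463783; V(1,1) = max -> 4.415211
  V(0,0) = exp(-r*dt) * [p*14.285969 + (1-p)*4.415211] = 9.464819; exercise = 8.610000; V(0,0) = max -> 9.464819

Answer: Price = V(0,0) = 9.4648


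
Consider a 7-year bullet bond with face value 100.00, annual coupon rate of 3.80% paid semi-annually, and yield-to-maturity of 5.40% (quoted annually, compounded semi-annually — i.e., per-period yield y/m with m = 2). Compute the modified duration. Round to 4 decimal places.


Answer: Modified duration = 6.0015

Derivation:
Coupon per period c = face * coupon_rate / m = 1.900000
Periods per year m = 2; per-period yield y/m = 0.027000
Number of cashflows N = 14
Cashflows (t years, CF_t, discount factor 1/(1+y/m)^(m*t), PV):
  t = 0.5000: CF_t = 1.900000, DF = 0.973710, PV = 1.850049
  t = 1.0000: CF_t = 1.900000, DF = 0.948111, PV = 1.801411
  t = 1.5000: CF_t = 1.900000, DF = 0.923185, PV = 1.754051
  t = 2.0000: CF_t = 1.900000, DF = 0.898914, PV = 1.707937
  t = 2.5000: CF_t = 1.900000, DF = 0.875282, PV = 1.663035
  t = 3.0000: CF_t = 1.900000, DF = 0.852270, PV = 1.619314
  t = 3.5000: CF_t = 1.900000, DF = 0.829864, PV = 1.576741
  t = 4.0000: CF_t = 1.900000, DF = 0.808047, PV = 1.535289
  t = 4.5000: CF_t = 1.900000, DF = 0.786803, PV = 1.494926
  t = 5.0000: CF_t = 1.900000, DF = 0.766118, PV = 1.455624
  t = 5.5000: CF_t = 1.900000, DF = 0.745976, PV = 1.417355
  t = 6.0000: CF_t = 1.900000, DF = 0.726365, PV = 1.380093
  t = 6.5000: CF_t = 1.900000, DF = 0.707268, PV = 1.343810
  t = 7.0000: CF_t = 101.900000, DF = 0.688674, PV = 70.175897
Price P = sum_t PV_t = 90.775531
First compute Macaulay numerator sum_t t * PV_t:
  t * PV_t at t = 0.5000: 0.925024
  t * PV_t at t = 1.0000: 1.801411
  t * PV_t at t = 1.5000: 2.631077
  t * PV_t at t = 2.0000: 3.415874
  t * PV_t at t = 2.5000: 4.157587
  t * PV_t at t = 3.0000: 4.857941
  t * PV_t at t = 3.5000: 5.518595
  t * PV_t at t = 4.0000: 6.141155
  t * PV_t at t = 4.5000: 6.727166
  t * PV_t at t = 5.0000: 7.278119
  t * PV_t at t = 5.5000: 7.795454
  t * PV_t at t = 6.0000: 8.280557
  t * PV_t at t = 6.5000: 8.734764
  t * PV_t at t = 7.0000: 491.231280
Macaulay duration D = 559.496004 / 90.775531 = 6.163511
Modified duration = D / (1 + y/m) = 6.163511 / (1 + 0.027000) = 6.001472


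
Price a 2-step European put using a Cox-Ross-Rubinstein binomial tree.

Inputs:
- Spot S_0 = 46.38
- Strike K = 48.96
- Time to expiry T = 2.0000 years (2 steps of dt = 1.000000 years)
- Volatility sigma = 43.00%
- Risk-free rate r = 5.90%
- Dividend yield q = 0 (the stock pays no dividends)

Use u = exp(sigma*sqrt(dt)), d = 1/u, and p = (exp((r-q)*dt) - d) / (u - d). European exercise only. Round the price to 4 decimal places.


Answer: Price = V(0,0) = 8.6669

Derivation:
dt = T/N = 1.000000
u = exp(sigma*sqrt(dt)) = 1.537258; d = 1/u = 0.650509
p = (exp((r-q)*dt) - d) / (u - d) = 0.462664
Discount per step: exp(-r*dt) = 0.942707
Stock lattice S(k, i) with i counting down-moves:
  k=0: S(0,0) = 46.3800
  k=1: S(1,0) = 71.2980; S(1,1) = 30.1706
  k=2: S(2,0) = 109.6034; S(2,1) = 46.3800; S(2,2) = 19.6263
Terminal payoffs V(N, i) = max(K - S_T, 0):
  V(2,0) = 0.000000; V(2,1) = 2.580000; V(2,2) = 29.333743
Backward induction: V(k, i) = exp(-r*dt) * [p * V(k+1, i) + (1-p) * V(k+1, i+1)].
  V(1,0) = exp(-r*dt) * [p*0.000000 + (1-p)*2.580000] = 1.306901
  V(1,1) = exp(-r*dt) * [p*2.580000 + (1-p)*29.333743] = 15.984312
  V(0,0) = exp(-r*dt) * [p*1.306901 + (1-p)*15.984312] = 8.666878


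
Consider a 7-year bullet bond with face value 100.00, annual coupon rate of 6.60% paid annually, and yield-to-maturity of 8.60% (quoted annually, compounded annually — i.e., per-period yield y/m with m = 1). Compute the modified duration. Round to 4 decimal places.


Coupon per period c = face * coupon_rate / m = 6.600000
Periods per year m = 1; per-period yield y/m = 0.086000
Number of cashflows N = 7
Cashflows (t years, CF_t, discount factor 1/(1+y/m)^(m*t), PV):
  t = 1.0000: CF_t = 6.600000, DF = 0.920810, PV = 6.077348
  t = 2.0000: CF_t = 6.600000, DF = 0.847892, PV = 5.596085
  t = 3.0000: CF_t = 6.600000, DF = 0.780747, PV = 5.152933
  t = 4.0000: CF_t = 6.600000, DF = 0.718920, PV = 4.744873
  t = 5.0000: CF_t = 6.600000, DF = 0.661989, PV = 4.369128
  t = 6.0000: CF_t = 6.600000, DF = 0.609566, PV = 4.023139
  t = 7.0000: CF_t = 106.600000, DF = 0.561295, PV = 59.834054
Price P = sum_t PV_t = 89.797560
First compute Macaulay numerator sum_t t * PV_t:
  t * PV_t at t = 1.0000: 6.077348
  t * PV_t at t = 2.0000: 11.192170
  t * PV_t at t = 3.0000: 15.458798
  t * PV_t at t = 4.0000: 18.979494
  t * PV_t at t = 5.0000: 21.845642
  t * PV_t at t = 6.0000: 24.138831
  t * PV_t at t = 7.0000: 418.838377
Macaulay duration D = 516.530659 / 89.797560 = 5.752168
Modified duration = D / (1 + y/m) = 5.752168 / (1 + 0.086000) = 5.296656

Answer: Modified duration = 5.2967


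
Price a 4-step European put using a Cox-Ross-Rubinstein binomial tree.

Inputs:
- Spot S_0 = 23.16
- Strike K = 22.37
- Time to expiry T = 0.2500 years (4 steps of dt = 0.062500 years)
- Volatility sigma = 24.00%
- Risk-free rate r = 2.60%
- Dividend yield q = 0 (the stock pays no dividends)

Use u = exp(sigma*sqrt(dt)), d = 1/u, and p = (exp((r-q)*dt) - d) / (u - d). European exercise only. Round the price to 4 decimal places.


Answer: Price = V(0,0) = 0.7177

Derivation:
dt = T/N = 0.062500
u = exp(sigma*sqrt(dt)) = 1.061837; d = 1/u = 0.941765
p = (exp((r-q)*dt) - d) / (u - d) = 0.498549
Discount per step: exp(-r*dt) = 0.998376
Stock lattice S(k, i) with i counting down-moves:
  k=0: S(0,0) = 23.1600
  k=1: S(1,0) = 24.5921; S(1,1) = 21.8113
  k=2: S(2,0) = 26.1128; S(2,1) = 23.1600; S(2,2) = 20.5411
  k=3: S(3,0) = 27.7276; S(3,1) = 24.5921; S(3,2) = 21.8113; S(3,3) = 19.3449
  k=4: S(4,0) = 29.4421; S(4,1) = 26.1128; S(4,2) = 23.1600; S(4,3) = 20.5411; S(4,4) = 18.2183
Terminal payoffs V(N, i) = max(K - S_T, 0):
  V(4,0) = 0.000000; V(4,1) = 0.000000; V(4,2) = 0.000000; V(4,3) = 1.828923; V(4,4) = 4.151699
Backward induction: V(k, i) = exp(-r*dt) * [p * V(k+1, i) + (1-p) * V(k+1, i+1)].
  V(3,0) = exp(-r*dt) * [p*0.000000 + (1-p)*0.000000] = 0.000000
  V(3,1) = exp(-r*dt) * [p*0.000000 + (1-p)*0.000000] = 0.000000
  V(3,2) = exp(-r*dt) * [p*0.000000 + (1-p)*1.828923] = 0.915626
  V(3,3) = exp(-r*dt) * [p*1.828923 + (1-p)*4.151699] = 2.988820
  V(2,0) = exp(-r*dt) * [p*0.000000 + (1-p)*0.000000] = 0.000000
  V(2,1) = exp(-r*dt) * [p*0.000000 + (1-p)*0.915626] = 0.458396
  V(2,2) = exp(-r*dt) * [p*0.915626 + (1-p)*2.988820] = 1.952056
  V(1,0) = exp(-r*dt) * [p*0.000000 + (1-p)*0.458396] = 0.229490
  V(1,1) = exp(-r*dt) * [p*0.458396 + (1-p)*1.952056] = 1.205433
  V(0,0) = exp(-r*dt) * [p*0.229490 + (1-p)*1.205433] = 0.717710


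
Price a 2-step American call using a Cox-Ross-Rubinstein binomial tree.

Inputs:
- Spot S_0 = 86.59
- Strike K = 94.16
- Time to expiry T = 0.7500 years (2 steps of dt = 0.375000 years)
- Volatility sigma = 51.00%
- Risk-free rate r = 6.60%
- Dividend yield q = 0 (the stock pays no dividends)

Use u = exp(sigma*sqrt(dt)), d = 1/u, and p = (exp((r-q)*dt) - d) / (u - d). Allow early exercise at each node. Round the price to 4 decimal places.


dt = T/N = 0.375000
u = exp(sigma*sqrt(dt)) = 1.366578; d = 1/u = 0.731755
p = (exp((r-q)*dt) - d) / (u - d) = 0.462025
Discount per step: exp(-r*dt) = 0.975554
Stock lattice S(k, i) with i counting down-moves:
  k=0: S(0,0) = 86.5900
  k=1: S(1,0) = 118.3320; S(1,1) = 63.3626
  k=2: S(2,0) = 161.7099; S(2,1) = 86.5900; S(2,2) = 46.3659
Terminal payoffs V(N, i) = max(S_T - K, 0):
  V(2,0) = 67.549937; V(2,1) = 0.000000; V(2,2) = 0.000000
Backward induction: V(k, i) = exp(-r*dt) * [p * V(k+1, i) + (1-p) * V(k+1, i+1)]; then take max(V_cont, immediate exercise) for American.
  V(1,0) = exp(-r*dt) * [p*67.549937 + (1-p)*0.000000] = 30.446779; exercise = 24.172005; V(1,0) = max -> 30.446779
  V(1,1) = exp(-r*dt) * [p*0.000000 + (1-p)*0.000000] = 0.000000; exercise = 0.000000; V(1,1) = max -> 0.000000
  V(0,0) = exp(-r*dt) * [p*30.446779 + (1-p)*0.000000] = 13.723275; exercise = 0.000000; V(0,0) = max -> 13.723275

Answer: Price = V(0,0) = 13.7233


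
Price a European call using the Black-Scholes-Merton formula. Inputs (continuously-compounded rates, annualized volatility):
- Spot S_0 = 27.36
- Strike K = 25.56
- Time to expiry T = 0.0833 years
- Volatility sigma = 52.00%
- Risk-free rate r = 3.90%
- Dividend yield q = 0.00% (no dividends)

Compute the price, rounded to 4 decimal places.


d1 = (ln(S/K) + (r - q + 0.5*sigma^2) * T) / (sigma * sqrt(T)) = 0.55013159
d2 = d1 - sigma * sqrt(T) = 0.40005054
exp(-rT) = 0.99675657; exp(-qT) = 1.00000000
C = S_0 * exp(-qT) * N(d1) - K * exp(-rT) * N(d2)
N(d1) = 0.70888544; N(d2) = 0.65544035
C = 27.3600 * 1.00000000 * 0.70888544 - 25.5600 * 0.99675657 * 0.65544035 = 2.6964

Answer: Price = 2.6964


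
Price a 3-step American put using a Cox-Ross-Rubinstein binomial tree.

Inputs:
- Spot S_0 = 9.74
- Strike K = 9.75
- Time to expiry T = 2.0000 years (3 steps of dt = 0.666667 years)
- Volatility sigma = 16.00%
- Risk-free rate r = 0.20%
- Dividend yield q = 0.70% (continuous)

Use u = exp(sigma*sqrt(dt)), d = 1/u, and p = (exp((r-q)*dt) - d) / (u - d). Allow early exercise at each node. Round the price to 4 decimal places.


Answer: Price = V(0,0) = 0.9976

Derivation:
dt = T/N = 0.666667
u = exp(sigma*sqrt(dt)) = 1.139557; d = 1/u = 0.877534
p = (exp((r-q)*dt) - d) / (u - d) = 0.454686
Discount per step: exp(-r*dt) = 0.998668
Stock lattice S(k, i) with i counting down-moves:
  k=0: S(0,0) = 9.7400
  k=1: S(1,0) = 11.0993; S(1,1) = 8.5472
  k=2: S(2,0) = 12.6483; S(2,1) = 9.7400; S(2,2) = 7.5004
  k=3: S(3,0) = 14.4134; S(3,1) = 11.0993; S(3,2) = 8.5472; S(3,3) = 6.5819
Terminal payoffs V(N, i) = max(K - S_T, 0):
  V(3,0) = 0.000000; V(3,1) = 0.000000; V(3,2) = 1.202818; V(3,3) = 3.168105
Backward induction: V(k, i) = exp(-r*dt) * [p * V(k+1, i) + (1-p) * V(k+1, i+1)]; then take max(V_cont, immediate exercise) for American.
  V(2,0) = exp(-r*dt) * [p*0.000000 + (1-p)*0.000000] = 0.000000; exercise = 0.000000; V(2,0) = max -> 0.000000
  V(2,1) = exp(-r*dt) * [p*0.000000 + (1-p)*1.202818] = 0.655039; exercise = 0.010000; V(2,1) = max -> 0.655039
  V(2,2) = exp(-r*dt) * [p*1.202818 + (1-p)*3.168105] = 2.271485; exercise = 2.249556; V(2,2) = max -> 2.271485
  V(1,0) = exp(-r*dt) * [p*0.000000 + (1-p)*0.655039] = 0.356726; exercise = 0.000000; V(1,0) = max -> 0.356726
  V(1,1) = exp(-r*dt) * [p*0.655039 + (1-p)*2.271485] = 1.534462; exercise = 1.202818; V(1,1) = max -> 1.534462
  V(0,0) = exp(-r*dt) * [p*0.356726 + (1-p)*1.534462] = 0.997631; exercise = 0.010000; V(0,0) = max -> 0.997631


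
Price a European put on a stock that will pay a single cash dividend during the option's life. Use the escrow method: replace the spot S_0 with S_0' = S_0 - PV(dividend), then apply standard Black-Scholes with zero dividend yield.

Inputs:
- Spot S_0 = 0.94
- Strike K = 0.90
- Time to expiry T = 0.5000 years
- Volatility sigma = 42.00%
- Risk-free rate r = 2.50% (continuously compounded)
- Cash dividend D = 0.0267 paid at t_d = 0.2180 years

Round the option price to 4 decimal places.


PV(D) = D * exp(-r * t_d) = 0.0267 * 0.99456482 = 0.02655488
S_0' = S_0 - PV(D) = 0.9400 - 0.02655488 = 0.91344512
d1 = (ln(S_0'/K) + (r + sigma^2/2)*T) / (sigma*sqrt(T)) = 0.24051238
d2 = d1 - sigma*sqrt(T) = -0.05647247
exp(-rT) = 0.98757780
N(-d1) = 0.40496653; N(-d2) = 0.52251729
P = K * exp(-rT) * N(-d2) - S_0' * N(-d1) = 0.9000 * 0.98757780 * 0.52251729 - 0.91344512 * 0.40496653 = 0.0945

Answer: Price = 0.0945
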